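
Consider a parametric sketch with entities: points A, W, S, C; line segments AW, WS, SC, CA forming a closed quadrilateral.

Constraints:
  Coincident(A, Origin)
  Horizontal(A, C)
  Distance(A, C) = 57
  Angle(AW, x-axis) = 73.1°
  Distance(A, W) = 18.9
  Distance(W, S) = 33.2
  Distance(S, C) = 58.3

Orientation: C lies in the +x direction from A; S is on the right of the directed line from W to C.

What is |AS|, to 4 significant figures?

14.77

Checks: |WS| = 33.20 ✓; |SC| = 58.30 ✓.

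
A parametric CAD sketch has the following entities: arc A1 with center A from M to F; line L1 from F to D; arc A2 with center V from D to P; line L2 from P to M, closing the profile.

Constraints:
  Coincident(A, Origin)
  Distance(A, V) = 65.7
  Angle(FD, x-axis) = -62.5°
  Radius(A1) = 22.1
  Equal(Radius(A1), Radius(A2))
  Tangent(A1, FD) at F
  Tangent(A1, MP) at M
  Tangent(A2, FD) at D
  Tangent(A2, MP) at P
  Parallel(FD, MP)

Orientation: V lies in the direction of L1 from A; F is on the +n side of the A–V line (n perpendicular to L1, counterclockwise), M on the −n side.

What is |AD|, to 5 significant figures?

69.317

The slot axis is L1's direction at -62.5°, so u = (cos -62.5°, sin -62.5°) = (0.46175, -0.88701) and n = (−sin -62.5°, cos -62.5°) = (0.88701, 0.46175). A is at the origin and V lies 65.7 along u from A, so V = 65.7·u = (30.337, -58.277). Tangency of A1 to both parallel lines with radius 22.1 puts F and M at A ± 22.1·n: F = (19.603, 10.205), M = (-19.603, -10.205). Equal radii place D and P the same way about V: D = V + 22.1·n = (49.940, -48.072), P = V − 22.1·n = (10.734, -68.481). Then |AD| = |D − A| = 69.317.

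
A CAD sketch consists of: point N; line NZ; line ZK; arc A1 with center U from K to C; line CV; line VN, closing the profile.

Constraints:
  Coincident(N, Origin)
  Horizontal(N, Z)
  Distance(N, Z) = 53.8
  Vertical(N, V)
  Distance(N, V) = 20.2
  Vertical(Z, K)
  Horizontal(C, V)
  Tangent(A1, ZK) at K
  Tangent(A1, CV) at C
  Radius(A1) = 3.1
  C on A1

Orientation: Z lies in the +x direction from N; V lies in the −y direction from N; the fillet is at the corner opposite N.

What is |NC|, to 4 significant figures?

54.58

N is at the origin; N and Z share the same y with |NZ| = 53.8 and Z on the +x side, so Z = (53.80, 0.000). N and V share the same x with |NV| = 20.2 and V on the −y side, so V = (0.000, -20.20). The virtual corner opposite N is at (53.80, -20.20). A1 meets ZK tangentially, so UK is at right angles to ZK and the tangent condition forces UC to be normal to CV, with radius 3.1, so the center U sits 3.1 in from both sides at U = (50.70, -17.10). That places the tangent points at K = (53.80, -17.10) on ZK and C = (50.70, -20.20) on CV. Then |NC| = |C − N| = 54.58.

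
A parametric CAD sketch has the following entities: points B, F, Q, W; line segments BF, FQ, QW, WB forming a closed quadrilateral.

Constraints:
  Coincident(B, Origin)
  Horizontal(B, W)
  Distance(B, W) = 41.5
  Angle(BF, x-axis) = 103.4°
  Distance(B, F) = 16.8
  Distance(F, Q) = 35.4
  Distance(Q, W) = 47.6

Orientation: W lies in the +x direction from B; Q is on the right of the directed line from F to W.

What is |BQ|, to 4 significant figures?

19.13

Checks: |FQ| = 35.40 ✓; |QW| = 47.60 ✓.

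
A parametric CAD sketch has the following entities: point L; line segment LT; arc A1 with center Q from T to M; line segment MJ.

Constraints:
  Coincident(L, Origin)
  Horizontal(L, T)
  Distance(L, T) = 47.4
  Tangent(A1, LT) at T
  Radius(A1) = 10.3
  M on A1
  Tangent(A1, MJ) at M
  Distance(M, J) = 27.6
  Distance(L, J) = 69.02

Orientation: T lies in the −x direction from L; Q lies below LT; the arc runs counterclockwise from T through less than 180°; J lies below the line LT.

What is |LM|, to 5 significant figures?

58.614

Checks: |QM| = 10.30 ✓; ∠(QM, MJ) = 90.00° ✓; |MJ| = 27.60 ✓; |LJ| = 69.02 ✓.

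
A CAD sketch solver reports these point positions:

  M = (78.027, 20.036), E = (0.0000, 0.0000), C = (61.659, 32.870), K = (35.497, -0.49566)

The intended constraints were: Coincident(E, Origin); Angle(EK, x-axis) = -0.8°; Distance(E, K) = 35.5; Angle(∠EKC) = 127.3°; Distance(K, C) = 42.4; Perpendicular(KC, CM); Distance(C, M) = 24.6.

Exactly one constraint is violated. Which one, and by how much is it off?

Distance(C, M) = 24.6 — off by 3.80.

E = (0.00, 0.00) ✓; EK at -0.8000° ✓; |EK| = 35.50 ✓; ∠EKC = 127.3° ✓; |KC| = 42.40 ✓; ∠(KC, CM) = 90.00° ✓; |CM| = 20.80 ✗.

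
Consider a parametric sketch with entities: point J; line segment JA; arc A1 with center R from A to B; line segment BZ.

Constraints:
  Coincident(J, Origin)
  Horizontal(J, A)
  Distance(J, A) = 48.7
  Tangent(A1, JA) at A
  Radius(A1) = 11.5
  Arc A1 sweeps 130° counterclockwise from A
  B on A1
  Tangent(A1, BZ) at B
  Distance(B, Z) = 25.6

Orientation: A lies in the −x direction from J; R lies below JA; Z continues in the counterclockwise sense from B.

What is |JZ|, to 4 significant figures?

56.28

J is at the origin; JA is horizontal with |JA| = 48.7 and A on the −x side, so A = (-48.70, 0.000). The tangent condition forces RA to be normal to JA, so R = A + (0, -11.5) = (-48.70, -11.50). On A1, A sits at bearing 90° from R; a 130° counterclockwise sweep puts B at bearing 220°, so B = R + 11.5·(cos 220°, sin 220°) = (-57.51, -18.89). Since A1 is tangent to BZ there, RB ⟂ BZ, so BZ runs along (−sin 220°, cos 220°); with |BZ| = 25.6, Z = (-41.05, -38.50). Then |JZ| = |Z − J| = 56.28.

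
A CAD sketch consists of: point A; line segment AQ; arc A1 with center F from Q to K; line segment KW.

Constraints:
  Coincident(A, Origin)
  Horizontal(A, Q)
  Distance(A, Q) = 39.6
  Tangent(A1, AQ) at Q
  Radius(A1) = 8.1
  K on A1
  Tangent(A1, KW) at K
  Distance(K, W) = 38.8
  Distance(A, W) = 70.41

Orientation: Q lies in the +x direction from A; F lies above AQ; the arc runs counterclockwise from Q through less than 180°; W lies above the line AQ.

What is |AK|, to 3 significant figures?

48.1

Checks: |FK| = 8.100 ✓; ∠(FK, KW) = 90.00° ✓; |KW| = 38.80 ✓; |AW| = 70.41 ✓.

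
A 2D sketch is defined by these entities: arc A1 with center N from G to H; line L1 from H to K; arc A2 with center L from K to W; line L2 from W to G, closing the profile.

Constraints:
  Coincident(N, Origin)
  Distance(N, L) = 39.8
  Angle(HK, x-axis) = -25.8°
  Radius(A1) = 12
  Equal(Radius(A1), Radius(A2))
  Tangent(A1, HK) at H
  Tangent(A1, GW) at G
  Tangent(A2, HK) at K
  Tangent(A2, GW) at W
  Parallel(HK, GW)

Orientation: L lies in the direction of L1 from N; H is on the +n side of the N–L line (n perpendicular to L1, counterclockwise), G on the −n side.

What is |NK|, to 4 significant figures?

41.57

The slot axis is L1's direction at -25.8°, so u = (cos -25.8°, sin -25.8°) = (0.9003, -0.4352) and n = (−sin -25.8°, cos -25.8°) = (0.4352, 0.9003). N is at the origin and L lies 39.8 along u from N, so L = 39.8·u = (35.83, -17.32). Tangency of A1 to both parallel lines with radius 12.0 puts H and G at N ± 12.0·n: H = (5.223, 10.80), G = (-5.223, -10.80). Equal radii place K and W the same way about L: K = L + 12.0·n = (41.06, -6.518), W = L − 12.0·n = (30.61, -28.13). Then |NK| = |K − N| = 41.57.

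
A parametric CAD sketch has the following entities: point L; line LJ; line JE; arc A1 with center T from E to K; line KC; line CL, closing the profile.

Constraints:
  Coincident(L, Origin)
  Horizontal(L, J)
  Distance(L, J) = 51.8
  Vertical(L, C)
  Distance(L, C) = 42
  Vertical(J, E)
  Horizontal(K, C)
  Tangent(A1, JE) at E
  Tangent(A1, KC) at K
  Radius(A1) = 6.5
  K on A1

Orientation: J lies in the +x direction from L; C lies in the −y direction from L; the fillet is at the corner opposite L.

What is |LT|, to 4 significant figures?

57.55

L is at the origin; L and J share the same y with |LJ| = 51.8 and J on the +x side, so J = (51.80, 0.000). L and C share the same x with |LC| = 42.0 and C on the −y side, so C = (0.000, -42.00). The virtual corner opposite L is at (51.80, -42.00). Tangency of A1 to JE means the radius TE is perpendicular to JE and tangency of A1 to KC means the radius TK is perpendicular to KC, with radius 6.5, so the center T sits 6.5 in from both sides at T = (45.30, -35.50). Then |LT| = |T − L| = 57.55.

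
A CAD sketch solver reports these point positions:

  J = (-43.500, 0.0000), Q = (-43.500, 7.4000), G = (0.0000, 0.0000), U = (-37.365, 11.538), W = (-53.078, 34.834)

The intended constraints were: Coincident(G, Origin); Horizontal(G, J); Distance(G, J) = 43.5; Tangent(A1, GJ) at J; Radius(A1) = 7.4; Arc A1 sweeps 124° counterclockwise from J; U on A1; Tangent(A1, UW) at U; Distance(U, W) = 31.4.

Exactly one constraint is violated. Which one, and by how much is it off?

Distance(U, W) = 31.4 — off by 3.30.

G = (0.00, 0.00) ✓; G.y = 0.00, J.y = 0.00 ✓; |GJ| = 43.50 ✓; ∠(QJ, JG) = 90.00° ✓; |QJ| = 7.400 ✓; bearing(Q→U) − bearing(Q→J) = 124.0° ✓; |QU| = 7.400 ✓; ∠(QU, UW) = 90.00° ✓; |UW| = 28.10 ✗.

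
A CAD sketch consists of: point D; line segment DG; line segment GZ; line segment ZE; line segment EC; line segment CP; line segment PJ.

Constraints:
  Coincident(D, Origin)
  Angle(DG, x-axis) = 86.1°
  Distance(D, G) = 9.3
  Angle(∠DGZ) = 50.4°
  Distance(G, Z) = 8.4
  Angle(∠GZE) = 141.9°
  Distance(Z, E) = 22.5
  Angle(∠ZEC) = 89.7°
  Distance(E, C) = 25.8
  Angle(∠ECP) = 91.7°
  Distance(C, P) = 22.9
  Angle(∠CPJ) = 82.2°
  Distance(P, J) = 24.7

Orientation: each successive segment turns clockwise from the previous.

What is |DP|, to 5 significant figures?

19.429

D is at the origin; DG runs at 86.1° with length 9.3, so G = (0.63254, 9.2785). ∠DGZ = 50.4° gives GZ at -43.500° from the x-axis; with |GZ| = 8.4, Z = (6.7257, 3.4963). ∠GZE = 141.9° gives ZE at -81.600° from the x-axis; with |ZE| = 22.5, E = (10.013, -18.762). ∠ZEC = 89.7° gives EC at -171.90° from the x-axis; with |EC| = 25.8, C = (-15.530, -22.398). ∠ECP = 91.7° gives CP at 99.800° from the x-axis; with |CP| = 22.9, P = (-19.428, 0.16825). Then |DP| = |P − D| = 19.429.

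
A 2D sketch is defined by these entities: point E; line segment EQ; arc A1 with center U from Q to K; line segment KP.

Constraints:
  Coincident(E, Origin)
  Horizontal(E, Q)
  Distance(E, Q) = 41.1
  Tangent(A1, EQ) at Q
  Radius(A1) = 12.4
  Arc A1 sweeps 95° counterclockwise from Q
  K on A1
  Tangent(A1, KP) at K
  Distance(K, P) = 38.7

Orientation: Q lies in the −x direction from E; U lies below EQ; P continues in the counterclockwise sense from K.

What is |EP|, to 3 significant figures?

72.2

On A1, Q sits at bearing 90° from U; a 95° counterclockwise sweep puts K at bearing 185°, so K = U + 12.4·(cos 185°, sin 185°) = (-53.5, -13.5). Since A1 is tangent to KP there, UK ⟂ KP, so KP runs along (−sin 185°, cos 185°); with |KP| = 38.7, P = (-50.1, -52.0). Then |EP| = |P − E| = 72.2.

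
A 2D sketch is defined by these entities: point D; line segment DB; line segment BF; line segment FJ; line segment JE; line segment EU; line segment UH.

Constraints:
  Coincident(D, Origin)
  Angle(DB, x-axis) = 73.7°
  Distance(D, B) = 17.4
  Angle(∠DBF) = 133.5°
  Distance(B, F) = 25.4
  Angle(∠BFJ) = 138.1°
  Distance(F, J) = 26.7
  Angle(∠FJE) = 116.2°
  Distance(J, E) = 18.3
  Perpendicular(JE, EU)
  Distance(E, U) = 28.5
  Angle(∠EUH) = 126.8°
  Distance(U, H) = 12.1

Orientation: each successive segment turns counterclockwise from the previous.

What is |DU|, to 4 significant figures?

29.10

D is at the origin; DB runs at 73.7° with length 17.4, so B = (4.884, 16.70). ∠DBF = 133.5° gives BF at 120.2° from the x-axis; with |BF| = 25.4, F = (-7.893, 38.65). ∠BFJ = 138.1° gives FJ at 162.1° from the x-axis; with |FJ| = 26.7, J = (-33.30, 46.86). ∠FJE = 116.2° gives JE at -134.1° from the x-axis; with |JE| = 18.3, E = (-46.04, 33.72). JE is perpendicular to EU, so EU runs at -44.10°; with |EU| = 28.5, U = (-25.57, 13.88). Then |DU| = |U − D| = 29.10.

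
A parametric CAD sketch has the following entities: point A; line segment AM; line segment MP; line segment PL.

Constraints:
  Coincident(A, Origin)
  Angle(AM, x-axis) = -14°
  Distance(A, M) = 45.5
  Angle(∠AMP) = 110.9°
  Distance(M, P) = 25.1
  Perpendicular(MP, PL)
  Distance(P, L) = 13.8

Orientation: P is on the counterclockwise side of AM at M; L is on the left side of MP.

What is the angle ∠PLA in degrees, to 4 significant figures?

124.8°

∠AMP = 110.9°, so MP runs at -14.0° + (180° − 110.9°) = 55.10° from the x-axis; with |MP| = 25.1, P = M + 25.1·(cos 55.10°, sin 55.10°) = (58.51, 9.578). MP ⟂ PL; with |PL| = 13.8 on the left of MP, L = P + 13.8·(-0.8202, 0.5721) = (47.19, 17.47). Then cos ∠PLA = LP·LA / (|LP||LA|), giving 124.8°.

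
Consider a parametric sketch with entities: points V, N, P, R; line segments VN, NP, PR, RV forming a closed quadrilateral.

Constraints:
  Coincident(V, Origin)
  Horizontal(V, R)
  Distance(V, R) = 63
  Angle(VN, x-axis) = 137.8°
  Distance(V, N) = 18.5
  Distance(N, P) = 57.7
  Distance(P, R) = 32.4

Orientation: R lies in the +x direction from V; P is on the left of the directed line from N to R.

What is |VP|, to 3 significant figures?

49.4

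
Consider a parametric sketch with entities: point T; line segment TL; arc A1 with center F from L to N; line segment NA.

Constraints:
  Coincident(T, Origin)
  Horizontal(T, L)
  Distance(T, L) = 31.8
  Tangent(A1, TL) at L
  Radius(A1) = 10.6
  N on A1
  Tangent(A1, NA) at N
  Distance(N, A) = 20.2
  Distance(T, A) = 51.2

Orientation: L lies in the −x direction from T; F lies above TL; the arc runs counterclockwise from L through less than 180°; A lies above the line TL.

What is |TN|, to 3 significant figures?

31.0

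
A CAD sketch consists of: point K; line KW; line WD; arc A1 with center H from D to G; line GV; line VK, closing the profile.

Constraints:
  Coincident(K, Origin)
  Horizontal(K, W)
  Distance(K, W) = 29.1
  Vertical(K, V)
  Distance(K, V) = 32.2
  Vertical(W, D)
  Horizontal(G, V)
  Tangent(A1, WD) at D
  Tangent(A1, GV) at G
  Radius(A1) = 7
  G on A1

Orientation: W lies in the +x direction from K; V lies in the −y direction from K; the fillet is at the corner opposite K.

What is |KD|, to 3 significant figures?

38.5

K is at the origin; K and W share the same y with |KW| = 29.1 and W on the +x side, so W = (29.1, 0.00). K and V share the same x with |KV| = 32.2 and V on the −y side, so V = (0.00, -32.2). The virtual corner opposite K is at (29.1, -32.2). A1 meets WD tangentially, so HD is at right angles to WD and A1 meets GV tangentially, so HG is at right angles to GV, with radius 7.0, so the center H sits 7.0 in from both sides at H = (22.1, -25.2). That places the tangent points at D = (29.1, -25.2) on WD and G = (22.1, -32.2) on GV. Then |KD| = |D − K| = 38.5.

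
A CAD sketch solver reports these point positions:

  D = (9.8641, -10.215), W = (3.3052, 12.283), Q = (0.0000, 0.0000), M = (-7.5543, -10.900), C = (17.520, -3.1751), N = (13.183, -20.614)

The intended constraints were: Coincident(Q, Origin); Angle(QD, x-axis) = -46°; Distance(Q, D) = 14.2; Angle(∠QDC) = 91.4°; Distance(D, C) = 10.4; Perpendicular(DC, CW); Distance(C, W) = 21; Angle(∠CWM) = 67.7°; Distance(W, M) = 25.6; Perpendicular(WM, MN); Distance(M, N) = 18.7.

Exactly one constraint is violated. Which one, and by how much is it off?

Distance(M, N) = 18.7 — off by 4.20.

Q = (0.00, 0.00) ✓; QD at -46.00° ✓; |QD| = 14.20 ✓; ∠QDC = 91.40° ✓; |DC| = 10.40 ✓; ∠(DC, CW) = 90.00° ✓; |CW| = 21.00 ✓; ∠CWM = 67.70° ✓; |WM| = 25.60 ✓; ∠(WM, MN) = 90.00° ✓; |MN| = 22.90 ✗.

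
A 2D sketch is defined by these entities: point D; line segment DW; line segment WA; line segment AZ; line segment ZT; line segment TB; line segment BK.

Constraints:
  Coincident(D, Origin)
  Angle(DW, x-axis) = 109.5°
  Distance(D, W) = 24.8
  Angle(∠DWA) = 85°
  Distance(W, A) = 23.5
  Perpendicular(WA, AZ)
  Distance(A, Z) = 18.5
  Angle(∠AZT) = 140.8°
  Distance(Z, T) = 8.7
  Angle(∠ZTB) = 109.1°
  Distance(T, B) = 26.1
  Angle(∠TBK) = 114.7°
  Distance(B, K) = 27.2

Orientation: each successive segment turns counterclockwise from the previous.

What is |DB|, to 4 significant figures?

12.10

D is at the origin; DW runs at 109.5° with length 24.8, so W = (-8.278, 23.38). ∠DWA = 85.0° gives WA at -155.5° from the x-axis; with |WA| = 23.5, A = (-29.66, 13.63). The perpendicularity gives AZ at right angles to WA, so AZ runs at -65.50°; with |AZ| = 18.5, Z = (-21.99, -3.202). ∠AZT = 140.8° gives ZT at -26.30° from the x-axis; with |ZT| = 8.7, T = (-14.19, -7.057). ∠ZTB = 109.1° gives TB at 44.60° from the x-axis; with |TB| = 26.1, B = (4.393, 11.27). Then |DB| = |B − D| = 12.10.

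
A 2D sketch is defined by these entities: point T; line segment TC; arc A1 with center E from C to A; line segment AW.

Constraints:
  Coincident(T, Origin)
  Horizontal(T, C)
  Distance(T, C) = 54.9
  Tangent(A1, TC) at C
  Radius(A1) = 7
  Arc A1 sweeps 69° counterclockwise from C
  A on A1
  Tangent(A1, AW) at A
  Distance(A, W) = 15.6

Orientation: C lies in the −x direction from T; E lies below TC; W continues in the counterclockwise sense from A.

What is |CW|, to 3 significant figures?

22.6

T is at the origin; TC is horizontal with |TC| = 54.9 and C on the −x side, so C = (-54.9, 0.00). Since A1 is tangent to TC there, EC ⟂ TC, so E = C + (0, -7) = (-54.9, -7.00). On A1, C sits at bearing 90° from E; a 69° counterclockwise sweep puts A at bearing 159°, so A = E + 7.0·(cos 159°, sin 159°) = (-61.4, -4.49). Tangency of A1 to AW means the radius EA is perpendicular to AW, so AW runs along (−sin 159°, cos 159°); with |AW| = 15.6, W = (-67.0, -19.1). Then |CW| = |W − C| = 22.6.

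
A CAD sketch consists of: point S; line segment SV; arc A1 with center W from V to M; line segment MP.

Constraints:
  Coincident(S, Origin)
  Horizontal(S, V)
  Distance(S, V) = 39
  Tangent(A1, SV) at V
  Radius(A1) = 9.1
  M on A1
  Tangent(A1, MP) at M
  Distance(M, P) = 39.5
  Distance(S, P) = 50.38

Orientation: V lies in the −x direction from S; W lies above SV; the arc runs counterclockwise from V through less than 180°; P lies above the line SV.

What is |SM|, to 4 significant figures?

30.95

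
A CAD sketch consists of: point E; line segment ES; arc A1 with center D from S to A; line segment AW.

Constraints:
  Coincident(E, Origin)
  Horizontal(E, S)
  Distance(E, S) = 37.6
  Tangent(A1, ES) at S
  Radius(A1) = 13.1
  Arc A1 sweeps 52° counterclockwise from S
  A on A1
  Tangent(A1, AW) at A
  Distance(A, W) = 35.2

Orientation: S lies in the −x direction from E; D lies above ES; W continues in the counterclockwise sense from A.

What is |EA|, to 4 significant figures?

27.74

A1 meets ES tangentially, so DS is at right angles to ES, so D = S + (0, 13.1) = (-37.60, 13.10). On A1, S sits at bearing -90° from D; a 52° counterclockwise sweep puts A at bearing -38°, so A = D + 13.1·(cos -38°, sin -38°) = (-27.28, 5.035). Then |EA| = |A − E| = 27.74.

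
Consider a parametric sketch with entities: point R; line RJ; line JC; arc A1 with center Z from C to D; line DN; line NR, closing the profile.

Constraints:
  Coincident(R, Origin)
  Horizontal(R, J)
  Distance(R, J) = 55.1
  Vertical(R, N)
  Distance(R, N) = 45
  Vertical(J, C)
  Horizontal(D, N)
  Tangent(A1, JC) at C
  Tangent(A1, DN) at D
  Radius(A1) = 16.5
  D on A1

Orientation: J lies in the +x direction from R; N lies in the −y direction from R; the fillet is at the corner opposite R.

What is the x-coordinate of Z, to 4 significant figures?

38.60

R is at the origin; RJ is horizontal with |RJ| = 55.1 and J on the +x side, so J = (55.10, 0.000). RN is vertical with |RN| = 45.0 and N on the −y side, so N = (0.000, -45.00). The virtual corner opposite R is at (55.10, -45.00). Tangency of A1 to JC means the radius ZC is perpendicular to JC and tangency of A1 to DN means the radius ZD is perpendicular to DN, with radius 16.5, so the center Z sits 16.5 in from both sides at Z = (38.60, -28.50). So Z.x = 38.60.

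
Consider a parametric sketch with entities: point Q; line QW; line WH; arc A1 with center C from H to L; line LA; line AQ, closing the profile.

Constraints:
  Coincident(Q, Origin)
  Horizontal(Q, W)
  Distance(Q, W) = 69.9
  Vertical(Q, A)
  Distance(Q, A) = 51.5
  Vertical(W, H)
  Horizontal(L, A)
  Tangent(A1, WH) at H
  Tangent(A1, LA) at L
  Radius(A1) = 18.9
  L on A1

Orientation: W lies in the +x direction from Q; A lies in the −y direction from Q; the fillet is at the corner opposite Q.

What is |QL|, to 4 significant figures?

72.48

The virtual corner opposite Q is at (69.90, -51.50). Tangency of A1 to WH means the radius CH is perpendicular to WH and the tangent condition forces CL to be normal to LA, with radius 18.9, so the center C sits 18.9 in from both sides at C = (51.00, -32.60). That places the tangent points at H = (69.90, -32.60) on WH and L = (51.00, -51.50) on LA. Then |QL| = |L − Q| = 72.48.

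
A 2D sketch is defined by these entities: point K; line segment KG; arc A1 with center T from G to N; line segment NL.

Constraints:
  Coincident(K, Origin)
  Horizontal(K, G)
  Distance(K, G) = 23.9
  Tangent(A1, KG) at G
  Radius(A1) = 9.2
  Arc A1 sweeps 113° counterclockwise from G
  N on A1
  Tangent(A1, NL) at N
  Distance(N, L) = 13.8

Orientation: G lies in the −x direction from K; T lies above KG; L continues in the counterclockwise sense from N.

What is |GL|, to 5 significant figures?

25.683

K is at the origin; KG is horizontal with |KG| = 23.9 and G on the −x side, so G = (-23.900, 0.0000). Tangency of A1 to KG means the radius TG is perpendicular to KG, so T = G + (0, 9.2) = (-23.900, 9.2000). On A1, G sits at bearing -90° from T; a 113° counterclockwise sweep puts N at bearing 23°, so N = T + 9.2·(cos 23°, sin 23°) = (-15.431, 12.795). The tangent condition forces TN to be normal to NL, so NL runs along (−sin 23°, cos 23°); with |NL| = 13.8, L = (-20.823, 25.498). Then |GL| = |L − G| = 25.683.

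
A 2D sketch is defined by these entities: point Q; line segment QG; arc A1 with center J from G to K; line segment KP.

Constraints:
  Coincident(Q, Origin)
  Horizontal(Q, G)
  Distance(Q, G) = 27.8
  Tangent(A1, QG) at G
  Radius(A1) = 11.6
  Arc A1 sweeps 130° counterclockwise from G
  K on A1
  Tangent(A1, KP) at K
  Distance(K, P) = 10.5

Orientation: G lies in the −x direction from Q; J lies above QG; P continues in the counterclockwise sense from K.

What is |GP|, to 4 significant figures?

27.18

Q is at the origin; QG is horizontal with |QG| = 27.8 and G on the −x side, so G = (-27.80, 0.000). Since A1 is tangent to QG there, JG ⟂ QG, so J = G + (0, 11.6) = (-27.80, 11.60). On A1, G sits at bearing -90° from J; a 130° counterclockwise sweep puts K at bearing 40°, so K = J + 11.6·(cos 40°, sin 40°) = (-18.91, 19.06). Since A1 is tangent to KP there, JK ⟂ KP, so KP runs along (−sin 40°, cos 40°); with |KP| = 10.5, P = (-25.66, 27.10). Then |GP| = |P − G| = 27.18.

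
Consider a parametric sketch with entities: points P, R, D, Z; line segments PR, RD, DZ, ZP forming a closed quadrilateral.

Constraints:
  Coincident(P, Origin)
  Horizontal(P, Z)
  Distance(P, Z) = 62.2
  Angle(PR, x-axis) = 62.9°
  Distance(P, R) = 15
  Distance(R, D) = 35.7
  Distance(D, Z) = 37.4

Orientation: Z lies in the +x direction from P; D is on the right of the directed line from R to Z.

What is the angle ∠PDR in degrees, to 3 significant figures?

24.8°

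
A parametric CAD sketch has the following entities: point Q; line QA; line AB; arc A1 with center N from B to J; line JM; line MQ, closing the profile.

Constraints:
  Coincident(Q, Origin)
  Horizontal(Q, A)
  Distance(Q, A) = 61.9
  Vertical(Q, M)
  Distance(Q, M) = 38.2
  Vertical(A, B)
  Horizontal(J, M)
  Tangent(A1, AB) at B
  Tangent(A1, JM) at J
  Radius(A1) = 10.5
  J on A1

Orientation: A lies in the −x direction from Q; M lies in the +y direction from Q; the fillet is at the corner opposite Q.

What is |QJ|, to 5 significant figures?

64.041

The virtual corner opposite Q is at (-61.900, 38.200). The tangent condition forces NB to be normal to AB and the tangent condition forces NJ to be normal to JM, with radius 10.5, so the center N sits 10.5 in from both sides at N = (-51.400, 27.700). That places the tangent points at B = (-61.900, 27.700) on AB and J = (-51.400, 38.200) on JM. Then |QJ| = |J − Q| = 64.041.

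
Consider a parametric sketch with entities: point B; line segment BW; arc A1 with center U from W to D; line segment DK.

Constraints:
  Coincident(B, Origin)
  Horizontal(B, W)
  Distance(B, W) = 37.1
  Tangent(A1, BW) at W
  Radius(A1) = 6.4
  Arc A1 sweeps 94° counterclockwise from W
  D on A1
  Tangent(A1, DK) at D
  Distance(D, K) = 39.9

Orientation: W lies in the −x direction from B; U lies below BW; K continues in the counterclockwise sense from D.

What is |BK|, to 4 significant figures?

61.91

On A1, W sits at bearing 90° from U; a 94° counterclockwise sweep puts D at bearing 184°, so D = U + 6.4·(cos 184°, sin 184°) = (-43.48, -6.846). A1 meets DK tangentially, so UD is at right angles to DK, so DK runs along (−sin 184°, cos 184°); with |DK| = 39.9, K = (-40.70, -46.65). Then |BK| = |K − B| = 61.91.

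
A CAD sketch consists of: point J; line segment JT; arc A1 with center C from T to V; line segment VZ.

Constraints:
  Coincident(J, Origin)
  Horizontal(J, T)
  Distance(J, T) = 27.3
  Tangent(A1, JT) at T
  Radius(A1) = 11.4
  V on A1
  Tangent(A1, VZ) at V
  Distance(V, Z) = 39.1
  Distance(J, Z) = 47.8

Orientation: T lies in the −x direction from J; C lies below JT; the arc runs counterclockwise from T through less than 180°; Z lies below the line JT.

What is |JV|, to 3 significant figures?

40.4

Checks: |CV| = 11.40 ✓; ∠(CV, VZ) = 90.00° ✓; |VZ| = 39.10 ✓; |JZ| = 47.80 ✓.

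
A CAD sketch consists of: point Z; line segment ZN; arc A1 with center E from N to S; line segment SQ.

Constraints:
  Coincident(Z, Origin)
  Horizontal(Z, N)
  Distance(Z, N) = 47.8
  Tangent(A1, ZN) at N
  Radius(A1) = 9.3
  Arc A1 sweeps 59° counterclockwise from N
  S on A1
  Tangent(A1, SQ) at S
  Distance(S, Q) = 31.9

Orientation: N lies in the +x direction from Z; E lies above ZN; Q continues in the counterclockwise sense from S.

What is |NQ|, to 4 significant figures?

40.13

On A1, N sits at bearing -90° from E; a 59° counterclockwise sweep puts S at bearing -31°, so S = E + 9.3·(cos -31°, sin -31°) = (55.77, 4.510). Tangency of A1 to SQ means the radius ES is perpendicular to SQ, so SQ runs along (−sin -31°, cos -31°); with |SQ| = 31.9, Q = (72.20, 31.85). Then |NQ| = |Q − N| = 40.13.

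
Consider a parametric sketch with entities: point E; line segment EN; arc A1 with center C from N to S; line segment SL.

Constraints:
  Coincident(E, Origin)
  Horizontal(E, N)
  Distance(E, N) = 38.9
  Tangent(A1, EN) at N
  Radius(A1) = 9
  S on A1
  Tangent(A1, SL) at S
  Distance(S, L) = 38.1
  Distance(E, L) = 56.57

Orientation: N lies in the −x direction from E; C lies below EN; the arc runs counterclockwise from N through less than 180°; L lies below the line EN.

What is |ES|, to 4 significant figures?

48.77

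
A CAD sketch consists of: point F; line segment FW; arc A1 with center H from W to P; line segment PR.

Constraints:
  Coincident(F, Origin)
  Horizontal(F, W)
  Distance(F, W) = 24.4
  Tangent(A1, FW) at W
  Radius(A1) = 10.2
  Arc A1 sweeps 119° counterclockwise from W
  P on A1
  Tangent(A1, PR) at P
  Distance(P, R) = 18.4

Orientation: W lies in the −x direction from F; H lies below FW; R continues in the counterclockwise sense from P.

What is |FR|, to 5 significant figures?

39.638

F is at the origin; FW is horizontal with |FW| = 24.4 and W on the −x side, so W = (-24.400, 0.0000). Tangency of A1 to FW means the radius HW is perpendicular to FW, so H = W + (0, -10.2) = (-24.400, -10.200). On A1, W sits at bearing 90° from H; a 119° counterclockwise sweep puts P at bearing 209°, so P = H + 10.2·(cos 209°, sin 209°) = (-33.321, -15.145). Tangency of A1 to PR means the radius HP is perpendicular to PR, so PR runs along (−sin 209°, cos 209°); with |PR| = 18.4, R = (-24.401, -31.238). Then |FR| = |R − F| = 39.638.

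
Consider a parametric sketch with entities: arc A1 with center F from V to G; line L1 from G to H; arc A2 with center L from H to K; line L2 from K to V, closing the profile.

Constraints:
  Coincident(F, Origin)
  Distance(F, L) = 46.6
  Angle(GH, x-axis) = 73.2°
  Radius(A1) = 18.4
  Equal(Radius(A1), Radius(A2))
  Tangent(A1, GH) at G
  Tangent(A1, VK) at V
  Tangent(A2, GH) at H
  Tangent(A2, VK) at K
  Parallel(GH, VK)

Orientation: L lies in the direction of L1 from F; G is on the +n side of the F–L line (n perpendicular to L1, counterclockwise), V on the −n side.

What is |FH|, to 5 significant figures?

50.101

Tangency of A1 to both parallel lines with radius 18.4 puts G and V at F ± 18.4·n: G = (-17.615, 5.3182), V = (17.615, -5.3182). Equal radii place H and K the same way about L: H = L + 18.4·n = (-4.1458, 49.929), K = L − 18.4·n = (31.084, 39.293). Then |FH| = |H − F| = 50.101.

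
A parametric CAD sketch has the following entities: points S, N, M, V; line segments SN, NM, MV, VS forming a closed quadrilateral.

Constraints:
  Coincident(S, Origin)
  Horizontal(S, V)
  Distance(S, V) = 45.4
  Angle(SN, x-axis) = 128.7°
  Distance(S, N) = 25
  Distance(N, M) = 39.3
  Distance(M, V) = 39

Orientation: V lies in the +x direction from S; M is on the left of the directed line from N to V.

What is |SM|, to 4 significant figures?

38.07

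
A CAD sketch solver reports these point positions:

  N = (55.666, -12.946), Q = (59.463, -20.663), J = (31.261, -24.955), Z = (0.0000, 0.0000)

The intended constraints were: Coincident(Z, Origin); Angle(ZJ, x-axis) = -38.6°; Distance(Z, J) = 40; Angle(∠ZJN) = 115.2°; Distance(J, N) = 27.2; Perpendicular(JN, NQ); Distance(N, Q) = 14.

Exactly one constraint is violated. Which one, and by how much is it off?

Distance(N, Q) = 14 — off by 5.40.

Z = (0.00, 0.00) ✓; ZJ at -38.60° ✓; |ZJ| = 40.00 ✓; ∠ZJN = 115.2° ✓; |JN| = 27.20 ✓; ∠(JN, NQ) = 90.00° ✓; |NQ| = 8.601 ✗.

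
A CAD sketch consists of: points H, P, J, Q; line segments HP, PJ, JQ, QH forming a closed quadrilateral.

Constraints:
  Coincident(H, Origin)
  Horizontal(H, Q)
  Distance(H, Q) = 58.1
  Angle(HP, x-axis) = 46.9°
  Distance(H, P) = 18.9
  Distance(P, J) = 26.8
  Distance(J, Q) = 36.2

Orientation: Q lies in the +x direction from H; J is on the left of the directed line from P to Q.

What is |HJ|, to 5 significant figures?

45.358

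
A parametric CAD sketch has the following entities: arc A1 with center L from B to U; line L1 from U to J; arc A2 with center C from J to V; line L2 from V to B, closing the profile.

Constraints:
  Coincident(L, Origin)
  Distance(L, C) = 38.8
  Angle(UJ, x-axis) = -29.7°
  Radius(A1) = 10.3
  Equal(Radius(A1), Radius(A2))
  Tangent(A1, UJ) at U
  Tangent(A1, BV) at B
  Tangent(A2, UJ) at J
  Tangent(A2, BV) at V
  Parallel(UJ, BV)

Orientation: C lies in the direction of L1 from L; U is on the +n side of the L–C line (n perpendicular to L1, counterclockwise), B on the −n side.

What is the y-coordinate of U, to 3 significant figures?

8.95

The slot axis is L1's direction at -29.7°, so u = (cos -29.7°, sin -29.7°) = (0.869, -0.495) and n = (−sin -29.7°, cos -29.7°) = (0.495, 0.869). L is at the origin and C lies 38.8 along u from L, so C = 38.8·u = (33.7, -19.2). Tangency of A1 to both parallel lines with radius 10.3 puts U and B at L ± 10.3·n: U = (5.10, 8.95), B = (-5.10, -8.95). So U.y = 8.95.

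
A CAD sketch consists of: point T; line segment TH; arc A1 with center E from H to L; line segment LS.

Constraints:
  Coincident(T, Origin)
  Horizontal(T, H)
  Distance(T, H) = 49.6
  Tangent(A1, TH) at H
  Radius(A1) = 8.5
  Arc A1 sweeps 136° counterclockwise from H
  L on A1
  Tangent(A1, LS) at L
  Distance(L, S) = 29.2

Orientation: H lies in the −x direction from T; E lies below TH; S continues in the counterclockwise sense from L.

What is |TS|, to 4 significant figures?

49.07

T is at the origin; T and H share the same y with |TH| = 49.6 and H on the −x side, so H = (-49.60, 0.000). The tangent condition forces EH to be normal to TH, so E = H + (0, -8.5) = (-49.60, -8.500). On A1, H sits at bearing 90° from E; a 136° counterclockwise sweep puts L at bearing 226°, so L = E + 8.5·(cos 226°, sin 226°) = (-55.50, -14.61). Tangency of A1 to LS means the radius EL is perpendicular to LS, so LS runs along (−sin 226°, cos 226°); with |LS| = 29.2, S = (-34.50, -34.90). Then |TS| = |S − T| = 49.07.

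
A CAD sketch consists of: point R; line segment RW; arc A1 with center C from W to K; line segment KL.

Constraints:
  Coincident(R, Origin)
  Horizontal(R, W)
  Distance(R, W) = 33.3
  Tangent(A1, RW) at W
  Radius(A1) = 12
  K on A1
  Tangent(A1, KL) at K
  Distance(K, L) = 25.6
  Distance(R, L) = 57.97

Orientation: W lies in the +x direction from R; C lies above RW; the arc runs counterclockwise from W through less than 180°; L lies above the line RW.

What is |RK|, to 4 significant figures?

47.06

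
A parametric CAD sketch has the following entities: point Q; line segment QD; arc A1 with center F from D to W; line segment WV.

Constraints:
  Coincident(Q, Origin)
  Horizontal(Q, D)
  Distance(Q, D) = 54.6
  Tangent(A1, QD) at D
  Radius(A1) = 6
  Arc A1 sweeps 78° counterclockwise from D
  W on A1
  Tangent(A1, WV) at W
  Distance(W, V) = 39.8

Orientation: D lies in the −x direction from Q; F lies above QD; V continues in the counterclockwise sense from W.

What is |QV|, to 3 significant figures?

59.5

On A1, D sits at bearing -90° from F; a 78° counterclockwise sweep puts W at bearing -12°, so W = F + 6.0·(cos -12°, sin -12°) = (-48.7, 4.75). Tangency of A1 to WV means the radius FW is perpendicular to WV, so WV runs along (−sin -12°, cos -12°); with |WV| = 39.8, V = (-40.5, 43.7). Then |QV| = |V − Q| = 59.5.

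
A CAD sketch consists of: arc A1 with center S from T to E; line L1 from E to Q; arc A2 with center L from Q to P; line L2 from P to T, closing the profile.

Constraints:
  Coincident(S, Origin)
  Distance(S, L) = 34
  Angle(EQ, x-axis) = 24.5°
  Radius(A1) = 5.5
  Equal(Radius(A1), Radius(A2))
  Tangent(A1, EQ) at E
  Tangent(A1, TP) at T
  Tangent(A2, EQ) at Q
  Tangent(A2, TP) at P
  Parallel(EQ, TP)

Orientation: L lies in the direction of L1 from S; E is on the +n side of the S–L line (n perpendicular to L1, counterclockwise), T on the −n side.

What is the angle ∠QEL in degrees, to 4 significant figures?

9.189°

Tangency of A1 to both parallel lines with radius 5.5 puts E and T at S ± 5.5·n: E = (-2.281, 5.005), T = (2.281, -5.005). Equal radii place Q and P the same way about L: Q = L + 5.5·n = (28.66, 19.10), P = L − 5.5·n = (33.22, 9.095). Then cos ∠QEL = EQ·EL / (|EQ||EL|), giving 9.189°.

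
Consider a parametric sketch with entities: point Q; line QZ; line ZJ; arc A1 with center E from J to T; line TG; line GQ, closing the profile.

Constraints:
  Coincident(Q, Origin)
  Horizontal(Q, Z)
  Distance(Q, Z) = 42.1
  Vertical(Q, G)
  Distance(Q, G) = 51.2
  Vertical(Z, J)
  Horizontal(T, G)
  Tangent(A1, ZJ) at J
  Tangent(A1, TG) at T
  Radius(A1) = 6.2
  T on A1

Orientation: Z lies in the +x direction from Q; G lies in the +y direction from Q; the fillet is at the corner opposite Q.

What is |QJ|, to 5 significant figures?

61.623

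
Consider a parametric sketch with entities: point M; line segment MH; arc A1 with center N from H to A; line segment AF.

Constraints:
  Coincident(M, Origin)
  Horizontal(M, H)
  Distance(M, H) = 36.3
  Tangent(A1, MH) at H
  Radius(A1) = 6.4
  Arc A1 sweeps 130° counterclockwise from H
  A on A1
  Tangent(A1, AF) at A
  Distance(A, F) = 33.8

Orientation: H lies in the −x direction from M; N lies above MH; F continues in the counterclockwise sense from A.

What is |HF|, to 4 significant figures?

40.11

M is at the origin; M and H share the same y with |MH| = 36.3 and H on the −x side, so H = (-36.30, 0.000). Since A1 is tangent to MH there, NH ⟂ MH, so N = H + (0, 6.4) = (-36.30, 6.400). On A1, H sits at bearing -90° from N; a 130° counterclockwise sweep puts A at bearing 40°, so A = N + 6.4·(cos 40°, sin 40°) = (-31.40, 10.51). The tangent condition forces NA to be normal to AF, so AF runs along (−sin 40°, cos 40°); with |AF| = 33.8, F = (-53.12, 36.41). Then |HF| = |F − H| = 40.11.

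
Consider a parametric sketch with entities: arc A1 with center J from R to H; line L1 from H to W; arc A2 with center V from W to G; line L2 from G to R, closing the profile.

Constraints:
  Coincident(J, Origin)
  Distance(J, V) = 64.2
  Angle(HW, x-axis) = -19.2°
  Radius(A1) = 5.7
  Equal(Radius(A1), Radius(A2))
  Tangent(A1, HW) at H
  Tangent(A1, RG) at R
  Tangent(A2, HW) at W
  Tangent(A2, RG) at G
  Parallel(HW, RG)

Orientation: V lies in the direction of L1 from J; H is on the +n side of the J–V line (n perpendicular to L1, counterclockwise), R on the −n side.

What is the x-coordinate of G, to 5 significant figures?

58.754

The slot axis is L1's direction at -19.2°, so u = (cos -19.2°, sin -19.2°) = (0.94438, -0.32887) and n = (−sin -19.2°, cos -19.2°) = (0.32887, 0.94438). J is at the origin and V lies 64.2 along u from J, so V = 64.2·u = (60.629, -21.113). Tangency of A1 to both parallel lines with radius 5.7 puts H and R at J ± 5.7·n: H = (1.8745, 5.3829), R = (-1.8745, -5.3829). Equal radii place W and G the same way about V: W = V + 5.7·n = (62.504, -15.730), G = V − 5.7·n = (58.754, -26.496). So G.x = 58.754.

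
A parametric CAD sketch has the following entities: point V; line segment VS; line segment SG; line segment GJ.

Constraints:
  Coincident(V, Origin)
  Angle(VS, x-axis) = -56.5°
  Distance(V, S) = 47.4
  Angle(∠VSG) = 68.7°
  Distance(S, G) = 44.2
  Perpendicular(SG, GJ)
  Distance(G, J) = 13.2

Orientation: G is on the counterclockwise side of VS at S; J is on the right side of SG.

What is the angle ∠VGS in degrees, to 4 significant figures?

58.58°

V is at the origin; VS runs at -56.5° with length 47.4, so S = 47.4·(cos -56.5°, sin -56.5°) = (26.16, -39.53). ∠VSG = 68.7°, so SG runs at -56.5° + (180° − 68.7°) = 54.80° from the x-axis; with |SG| = 44.2, G = S + 44.2·(cos 54.80°, sin 54.80°) = (51.64, -3.408). Then cos ∠VGS = GV·GS / (|GV||GS|), giving 58.58°.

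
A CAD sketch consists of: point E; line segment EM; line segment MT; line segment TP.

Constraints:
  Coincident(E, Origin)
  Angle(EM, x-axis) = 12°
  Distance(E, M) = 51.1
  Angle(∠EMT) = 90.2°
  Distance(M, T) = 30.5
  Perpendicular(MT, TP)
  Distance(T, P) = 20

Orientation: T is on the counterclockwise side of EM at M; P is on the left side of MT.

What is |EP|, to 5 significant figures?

43.685

E is at the origin; EM runs at 12.0° with length 51.1, so M = 51.1·(cos 12.0°, sin 12.0°) = (49.983, 10.624). ∠EMT = 90.2°, so MT runs at 12.0° + (180° − 90.2°) = 101.80° from the x-axis; with |MT| = 30.5, T = M + 30.5·(cos 101.80°, sin 101.80°) = (43.746, 40.480). MT is perpendicular to TP; with |TP| = 20.0 on the left of MT, P = T + 20.0·(-0.97887, -0.20450) = (24.169, 36.390). Then |EP| = |P − E| = 43.685.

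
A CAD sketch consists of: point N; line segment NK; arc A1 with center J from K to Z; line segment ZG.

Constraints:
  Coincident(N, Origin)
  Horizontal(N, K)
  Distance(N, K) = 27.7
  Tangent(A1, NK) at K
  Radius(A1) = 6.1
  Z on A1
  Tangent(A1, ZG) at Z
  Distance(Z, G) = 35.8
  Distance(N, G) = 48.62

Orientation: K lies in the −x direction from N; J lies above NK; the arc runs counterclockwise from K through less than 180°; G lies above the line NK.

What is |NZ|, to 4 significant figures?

22.58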